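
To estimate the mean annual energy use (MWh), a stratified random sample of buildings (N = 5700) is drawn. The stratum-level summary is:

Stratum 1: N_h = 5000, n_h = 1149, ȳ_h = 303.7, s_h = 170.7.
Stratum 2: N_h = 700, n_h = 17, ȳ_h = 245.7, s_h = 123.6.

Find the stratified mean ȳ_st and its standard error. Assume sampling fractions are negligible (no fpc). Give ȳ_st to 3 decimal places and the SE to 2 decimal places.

ȳ_st ≈ 296.577, SE ≈ 5.75

ȳ_st = Σ W_h ȳ_h = (5000·303.7 + 700·245.7)/5700 = 296.57719
V̂(ȳ_st) = Σ W_h² s_h²/n_h, with W_h = N_h/N and N = 5700:
  stratum 1: (5000/5700)²·170.7²/1149 = 19.5136
  stratum 2: (700/5700)²·123.6²/17 = 13.553
V̂(ȳ_st) = 33.0666
SE(ȳ_st) = √33.0666 = 5.75035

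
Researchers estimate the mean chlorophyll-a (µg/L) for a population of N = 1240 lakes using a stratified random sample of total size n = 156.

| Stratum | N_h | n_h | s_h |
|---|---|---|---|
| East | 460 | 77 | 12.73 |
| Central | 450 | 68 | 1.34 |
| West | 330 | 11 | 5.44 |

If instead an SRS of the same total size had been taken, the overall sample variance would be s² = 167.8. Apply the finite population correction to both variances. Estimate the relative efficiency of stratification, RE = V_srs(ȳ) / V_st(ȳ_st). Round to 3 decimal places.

RE ≈ 2.196

V̂(ȳ_st) = Σ W_h² (1 − n_h/N_h) s_h²/n_h, with W_h = N_h/N and N = 1240:
  stratum East: (460/1240)²·(1 − 77/460)·12.73²/77 = 0.241146
  stratum Central: (450/1240)²·(1 − 68/450)·1.34²/68 = 0.00295211
  stratum West: (330/1240)²·(1 − 11/330)·5.44²/11 = 0.18419
V_st = 0.428288
V_srs = (1 − 156/1240)·167.8/156 = 0.940318
Relative efficiency = V_srs / V_st = 0.940318/0.428288 = 2.1955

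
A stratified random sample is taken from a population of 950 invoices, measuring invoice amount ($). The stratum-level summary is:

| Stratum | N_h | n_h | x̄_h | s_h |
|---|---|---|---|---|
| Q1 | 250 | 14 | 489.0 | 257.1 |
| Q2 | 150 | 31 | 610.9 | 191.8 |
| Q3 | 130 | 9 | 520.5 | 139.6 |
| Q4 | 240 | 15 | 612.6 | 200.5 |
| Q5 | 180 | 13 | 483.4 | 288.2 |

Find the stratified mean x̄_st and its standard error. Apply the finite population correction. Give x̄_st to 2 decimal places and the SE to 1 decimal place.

x̄_st ≈ 542.72, SE ≈ 27.3

x̄_st = Σ W_h x̄_h = (250·489.0 + 150·610.9 + 130·520.5 + 240·612.6 + 180·483.4)/950 = 542.72211
V̂(x̄_st) = Σ W_h² (1 − n_h/N_h) s_h²/n_h, with W_h = N_h/N and N = 950:
  stratum Q1: (250/950)²·(1 − 14/250)·257.1²/14 = 308.66
  stratum Q2: (150/950)²·(1 − 31/150)·191.8²/31 = 23.4707
  stratum Q3: (130/950)²·(1 − 9/130)·139.6²/9 = 37.7407
  stratum Q4: (240/950)²·(1 − 15/240)·200.5²/15 = 160.356
  stratum Q5: (180/950)²·(1 − 13/180)·288.2²/13 = 212.807
V̂(x̄_st) = 743.035
SE(x̄_st) = √743.035 = 27.2587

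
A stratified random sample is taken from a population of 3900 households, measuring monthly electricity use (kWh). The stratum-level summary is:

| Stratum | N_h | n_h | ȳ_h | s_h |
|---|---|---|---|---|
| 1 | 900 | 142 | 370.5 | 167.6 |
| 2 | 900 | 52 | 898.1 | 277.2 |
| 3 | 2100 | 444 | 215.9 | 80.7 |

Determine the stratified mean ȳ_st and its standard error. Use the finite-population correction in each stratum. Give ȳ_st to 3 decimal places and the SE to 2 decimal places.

ȳ_st ≈ 409.008, SE ≈ 9.29

ȳ_st = Σ W_h ȳ_h = (900·370.5 + 900·898.1 + 2100·215.9)/3900 = 409.00769
V̂(ȳ_st) = Σ W_h² (1 − n_h/N_h) s_h²/n_h, with W_h = N_h/N and N = 3900:
  stratum 1: (900/3900)²·(1 − 142/900)·167.6²/142 = 8.87242
  stratum 2: (900/3900)²·(1 − 52/900)·277.2²/52 = 74.1468
  stratum 3: (2100/3900)²·(1 − 444/2100)·80.7²/444 = 3.35363
V̂(ȳ_st) = 86.3728
SE(ȳ_st) = √86.3728 = 9.2937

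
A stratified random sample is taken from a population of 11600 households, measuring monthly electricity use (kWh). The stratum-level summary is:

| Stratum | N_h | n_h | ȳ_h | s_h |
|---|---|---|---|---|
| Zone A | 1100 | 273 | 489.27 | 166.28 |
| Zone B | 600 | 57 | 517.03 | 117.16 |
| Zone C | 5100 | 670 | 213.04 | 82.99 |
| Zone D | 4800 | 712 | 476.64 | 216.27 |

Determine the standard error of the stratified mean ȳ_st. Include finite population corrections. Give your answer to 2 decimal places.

SE(ȳ_st) ≈ 3.55

V̂(ȳ_st) = Σ W_h² (1 − n_h/N_h) s_h²/n_h, with W_h = N_h/N and N = 11600:
  stratum Zone A: (1100/11600)²·(1 − 273/1100)·166.28²/273 = 0.684699
  stratum Zone B: (600/11600)²·(1 − 57/600)·117.16²/57 = 0.583068
  stratum Zone C: (5100/11600)²·(1 − 670/5100)·82.99²/670 = 1.72598
  stratum Zone D: (4800/11600)²·(1 − 712/4800)·216.27²/712 = 9.57963
V̂(ȳ_st) = 12.5734
SE(ȳ_st) = √12.5734 = 3.5459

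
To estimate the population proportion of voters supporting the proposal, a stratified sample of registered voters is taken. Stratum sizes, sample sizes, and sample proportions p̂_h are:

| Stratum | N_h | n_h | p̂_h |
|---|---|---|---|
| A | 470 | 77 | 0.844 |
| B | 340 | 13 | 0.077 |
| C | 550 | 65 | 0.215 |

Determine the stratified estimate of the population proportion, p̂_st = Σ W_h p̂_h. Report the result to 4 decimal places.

N = 1360; stratum weights W_h = N_h/N.
p̂_st = Σ W_h p̂_h = (470·0.844 + 340·0.077 + 550·0.215)/1360 = 0.39788

p̂_st ≈ 0.3979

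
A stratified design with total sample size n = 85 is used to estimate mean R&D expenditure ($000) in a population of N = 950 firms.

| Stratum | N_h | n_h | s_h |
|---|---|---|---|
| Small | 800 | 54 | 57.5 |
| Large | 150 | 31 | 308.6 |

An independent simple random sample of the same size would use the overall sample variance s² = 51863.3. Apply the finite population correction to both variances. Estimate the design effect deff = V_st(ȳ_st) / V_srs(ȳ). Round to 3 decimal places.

V̂(ȳ_st) = Σ W_h² (1 − n_h/N_h) s_h²/n_h, with W_h = N_h/N and N = 950:
  stratum Small: (800/950)²·(1 − 54/800)·57.5²/54 = 40.4877
  stratum Large: (150/950)²·(1 − 31/150)·308.6²/31 = 60.7605
V_st = 101.248
V_srs = (1 − 85/950)·51863.3/85 = 555.564
deff = V_st / V_srs = 101.248/555.564 = 0.1822

deff ≈ 0.182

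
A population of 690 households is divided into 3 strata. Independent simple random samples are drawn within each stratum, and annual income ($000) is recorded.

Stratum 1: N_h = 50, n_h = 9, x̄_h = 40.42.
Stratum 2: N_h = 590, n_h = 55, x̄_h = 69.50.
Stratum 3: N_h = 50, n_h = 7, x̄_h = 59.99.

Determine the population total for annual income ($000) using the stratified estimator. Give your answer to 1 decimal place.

τ̂_st = Σ N_h x̄_h = 50·40.42 + 590·69.50 + 50·59.99 = 46025.5

τ̂_st ≈ 46025.5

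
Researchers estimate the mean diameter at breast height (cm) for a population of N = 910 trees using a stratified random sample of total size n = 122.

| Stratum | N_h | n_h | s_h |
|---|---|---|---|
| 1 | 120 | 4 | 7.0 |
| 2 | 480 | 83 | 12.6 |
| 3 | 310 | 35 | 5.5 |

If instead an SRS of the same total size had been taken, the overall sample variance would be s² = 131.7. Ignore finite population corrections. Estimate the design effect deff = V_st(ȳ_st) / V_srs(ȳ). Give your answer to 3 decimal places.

V̂(ȳ_st) = Σ W_h² s_h²/n_h, with W_h = N_h/N and N = 910:
  stratum 1: (120/910)²·7.0²/4 = 0.213018
  stratum 2: (480/910)²·12.6²/83 = 0.532185
  stratum 3: (310/910)²·5.5²/35 = 0.100299
V_st = 0.845502
V_srs = s²/n = 131.7/122 = 1.07951
deff = V_st / V_srs = 0.845502/1.07951 = 0.7832

deff ≈ 0.783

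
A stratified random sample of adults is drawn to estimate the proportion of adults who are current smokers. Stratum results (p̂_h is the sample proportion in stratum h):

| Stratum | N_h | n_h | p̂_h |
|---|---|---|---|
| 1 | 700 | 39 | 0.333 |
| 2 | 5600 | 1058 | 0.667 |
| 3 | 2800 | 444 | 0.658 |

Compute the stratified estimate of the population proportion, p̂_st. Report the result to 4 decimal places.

p̂_st ≈ 0.6385

N = 9100; stratum weights W_h = N_h/N.
p̂_st = Σ W_h p̂_h = (700·0.333 + 5600·0.667 + 2800·0.658)/9100 = 0.63854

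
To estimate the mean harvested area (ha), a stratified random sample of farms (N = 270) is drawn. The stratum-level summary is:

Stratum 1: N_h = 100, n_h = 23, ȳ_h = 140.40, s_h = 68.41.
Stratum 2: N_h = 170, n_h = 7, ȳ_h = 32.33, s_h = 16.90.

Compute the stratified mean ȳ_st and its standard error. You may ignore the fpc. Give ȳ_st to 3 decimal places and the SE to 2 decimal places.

ȳ_st ≈ 72.356, SE ≈ 6.64

ȳ_st = Σ W_h ȳ_h = (100·140.40 + 170·32.33)/270 = 72.35593
V̂(ȳ_st) = Σ W_h² s_h²/n_h, with W_h = N_h/N and N = 270:
  stratum 1: (100/270)²·68.41²/23 = 27.9115
  stratum 2: (170/270)²·16.90²/7 = 16.1751
V̂(ȳ_st) = 44.0866
SE(ȳ_st) = √44.0866 = 6.63977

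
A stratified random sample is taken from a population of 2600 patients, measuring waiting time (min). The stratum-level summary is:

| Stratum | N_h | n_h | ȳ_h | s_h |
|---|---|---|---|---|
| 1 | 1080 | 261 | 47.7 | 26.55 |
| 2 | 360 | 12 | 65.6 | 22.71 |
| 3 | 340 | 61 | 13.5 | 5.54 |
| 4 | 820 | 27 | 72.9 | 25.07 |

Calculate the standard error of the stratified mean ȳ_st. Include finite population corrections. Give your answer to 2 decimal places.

V̂(ȳ_st) = Σ W_h² (1 − n_h/N_h) s_h²/n_h, with W_h = N_h/N and N = 2600:
  stratum 1: (1080/2600)²·(1 − 261/1080)·26.55²/261 = 0.353386
  stratum 2: (360/2600)²·(1 − 12/360)·22.71²/12 = 0.796504
  stratum 3: (340/2600)²·(1 − 61/340)·5.54²/61 = 0.00706035
  stratum 4: (820/2600)²·(1 − 27/820)·25.07²/27 = 2.23916
V̂(ȳ_st) = 3.39611
SE(ȳ_st) = √3.39611 = 1.84285

SE(ȳ_st) ≈ 1.84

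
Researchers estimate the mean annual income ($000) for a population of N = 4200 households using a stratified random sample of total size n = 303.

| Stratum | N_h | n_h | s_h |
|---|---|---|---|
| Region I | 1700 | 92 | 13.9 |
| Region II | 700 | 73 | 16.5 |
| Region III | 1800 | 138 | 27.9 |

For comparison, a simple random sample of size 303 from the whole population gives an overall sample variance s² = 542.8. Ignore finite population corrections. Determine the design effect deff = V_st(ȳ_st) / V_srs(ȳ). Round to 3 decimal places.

deff ≈ 0.828

V̂(ȳ_st) = Σ W_h² s_h²/n_h, with W_h = N_h/N and N = 4200:
  stratum Region I: (1700/4200)²·13.9²/92 = 0.344065
  stratum Region II: (700/4200)²·16.5²/73 = 0.103596
  stratum Region III: (1800/4200)²·27.9²/138 = 1.03604
V_st = 1.4837
V_srs = s²/n = 542.8/303 = 1.79142
deff = V_st / V_srs = 1.4837/1.79142 = 0.8282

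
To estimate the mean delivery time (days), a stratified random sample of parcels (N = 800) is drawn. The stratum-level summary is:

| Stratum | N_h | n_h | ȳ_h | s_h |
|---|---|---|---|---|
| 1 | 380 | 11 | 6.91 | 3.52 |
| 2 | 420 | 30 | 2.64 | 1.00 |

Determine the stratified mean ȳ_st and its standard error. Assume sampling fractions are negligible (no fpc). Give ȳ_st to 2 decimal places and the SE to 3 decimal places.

ȳ_st = Σ W_h ȳ_h = (380·6.91 + 420·2.64)/800 = 4.66825
V̂(ȳ_st) = Σ W_h² s_h²/n_h, with W_h = N_h/N and N = 800:
  stratum 1: (380/800)²·3.52²/11 = 0.254144
  stratum 2: (420/800)²·1.00²/30 = 0.0091875
V̂(ȳ_st) = 0.263331
SE(ȳ_st) = √0.263331 = 0.513158

ȳ_st ≈ 4.67, SE ≈ 0.513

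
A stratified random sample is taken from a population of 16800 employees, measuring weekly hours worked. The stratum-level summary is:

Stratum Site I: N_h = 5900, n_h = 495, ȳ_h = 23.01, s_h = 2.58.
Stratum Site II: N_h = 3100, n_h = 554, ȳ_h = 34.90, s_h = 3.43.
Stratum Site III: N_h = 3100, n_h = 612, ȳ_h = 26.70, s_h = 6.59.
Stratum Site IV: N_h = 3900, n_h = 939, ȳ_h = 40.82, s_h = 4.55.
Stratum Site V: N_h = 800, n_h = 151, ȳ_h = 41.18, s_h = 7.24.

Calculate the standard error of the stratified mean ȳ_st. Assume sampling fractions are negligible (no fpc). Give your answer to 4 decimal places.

V̂(ȳ_st) = Σ W_h² s_h²/n_h, with W_h = N_h/N and N = 16800:
  stratum Site I: (5900/16800)²·2.58²/495 = 0.00165852
  stratum Site II: (3100/16800)²·3.43²/554 = 0.000723075
  stratum Site III: (3100/16800)²·6.59²/612 = 0.00241615
  stratum Site IV: (3900/16800)²·4.55²/939 = 0.00118814
  stratum Site V: (800/16800)²·7.24²/151 = 0.000787157
V̂(ȳ_st) = 0.00677304
SE(ȳ_st) = √0.00677304 = 0.0822985

SE(ȳ_st) ≈ 0.0823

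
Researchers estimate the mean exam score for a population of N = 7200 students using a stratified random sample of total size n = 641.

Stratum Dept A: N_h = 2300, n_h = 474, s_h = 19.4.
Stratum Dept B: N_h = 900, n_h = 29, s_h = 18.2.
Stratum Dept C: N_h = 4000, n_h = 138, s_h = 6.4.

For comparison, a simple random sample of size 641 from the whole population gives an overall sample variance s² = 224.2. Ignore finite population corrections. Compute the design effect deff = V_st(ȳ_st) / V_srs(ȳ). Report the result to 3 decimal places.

V̂(ȳ_st) = Σ W_h² s_h²/n_h, with W_h = N_h/N and N = 7200:
  stratum Dept A: (2300/7200)²·19.4²/474 = 0.0810244
  stratum Dept B: (900/7200)²·18.2²/29 = 0.17847
  stratum Dept C: (4000/7200)²·6.4²/138 = 0.0916085
V_st = 0.351103
V_srs = s²/n = 224.2/641 = 0.349766
deff = V_st / V_srs = 0.351103/0.349766 = 1.0038

deff ≈ 1.004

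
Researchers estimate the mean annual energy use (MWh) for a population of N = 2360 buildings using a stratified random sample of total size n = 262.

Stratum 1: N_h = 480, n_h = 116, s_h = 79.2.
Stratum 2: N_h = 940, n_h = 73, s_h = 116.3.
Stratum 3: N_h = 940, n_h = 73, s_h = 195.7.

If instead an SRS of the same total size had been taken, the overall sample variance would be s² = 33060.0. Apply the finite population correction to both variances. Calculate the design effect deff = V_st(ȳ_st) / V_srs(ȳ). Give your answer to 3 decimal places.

deff ≈ 0.941

V̂(ȳ_st) = Σ W_h² (1 − n_h/N_h) s_h²/n_h, with W_h = N_h/N and N = 2360:
  stratum 1: (480/2360)²·(1 − 116/480)·79.2²/116 = 1.69633
  stratum 2: (940/2360)²·(1 − 73/940)·116.3²/73 = 27.1119
  stratum 3: (940/2360)²·(1 − 73/940)·195.7²/73 = 76.7683
V_st = 105.576
V_srs = (1 − 262/2360)·33060.0/262 = 112.175
deff = V_st / V_srs = 105.576/112.175 = 0.9412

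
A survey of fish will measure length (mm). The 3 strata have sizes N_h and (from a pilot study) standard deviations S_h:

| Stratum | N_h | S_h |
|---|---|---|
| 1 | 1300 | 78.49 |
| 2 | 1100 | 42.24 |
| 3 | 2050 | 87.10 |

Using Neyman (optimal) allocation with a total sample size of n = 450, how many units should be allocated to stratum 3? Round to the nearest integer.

Neyman allocation: n_h = n · N_h S_h / Σ N_i S_i, with n = 450.
  stratum 1: N_h·S_h = 1300·78.49 = 102037.00
  stratum 2: N_h·S_h = 1100·42.24 = 46464.00
  stratum 3: N_h·S_h = 2050·87.10 = 178555.00
Σ N_h S_h = 327056.00
n for stratum 3 = 450·178555.00/327056.00 = 245.676 → 246

246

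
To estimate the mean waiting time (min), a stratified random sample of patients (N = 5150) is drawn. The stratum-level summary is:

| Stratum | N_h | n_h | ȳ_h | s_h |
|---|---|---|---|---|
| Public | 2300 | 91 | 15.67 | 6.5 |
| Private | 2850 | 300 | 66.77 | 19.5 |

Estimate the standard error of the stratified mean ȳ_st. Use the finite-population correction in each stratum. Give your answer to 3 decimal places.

SE(ȳ_st) ≈ 0.660

V̂(ȳ_st) = Σ W_h² (1 − n_h/N_h) s_h²/n_h, with W_h = N_h/N and N = 5150:
  stratum Public: (2300/5150)²·(1 − 91/2300)·6.5²/91 = 0.0889394
  stratum Private: (2850/5150)²·(1 − 300/2850)·19.5²/300 = 0.347311
V̂(ȳ_st) = 0.43625
SE(ȳ_st) = √0.43625 = 0.660493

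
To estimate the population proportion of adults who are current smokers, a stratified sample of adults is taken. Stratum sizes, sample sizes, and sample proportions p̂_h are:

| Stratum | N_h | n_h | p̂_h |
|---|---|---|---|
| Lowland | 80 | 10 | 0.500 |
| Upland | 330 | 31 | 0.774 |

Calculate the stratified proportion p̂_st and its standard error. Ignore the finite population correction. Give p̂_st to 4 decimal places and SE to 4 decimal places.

N = 410; stratum weights W_h = N_h/N.
p̂_st = Σ W_h p̂_h = (80·0.500 + 330·0.774)/410 = 0.72054
V̂(p̂_st) = Σ W_h² p̂_h(1−p̂_h)/(n_h−1):
  stratum Lowland: (80/410)²·0.500·0.500/9 = 0.00105757
  stratum Upland: (330/410)²·0.774·0.226/30 = 0.00377736
V̂(p̂_st) = 0.00483493; SE = √V̂ = 0.0695337

p̂_st ≈ 0.7205, SE ≈ 0.0695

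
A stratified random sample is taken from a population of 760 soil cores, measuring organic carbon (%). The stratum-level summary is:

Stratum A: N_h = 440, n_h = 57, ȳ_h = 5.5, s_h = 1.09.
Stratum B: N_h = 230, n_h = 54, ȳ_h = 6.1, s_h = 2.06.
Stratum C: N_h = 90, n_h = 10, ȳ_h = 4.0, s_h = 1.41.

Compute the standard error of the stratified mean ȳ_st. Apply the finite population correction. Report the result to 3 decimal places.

SE(ȳ_st) ≈ 0.119

V̂(ȳ_st) = Σ W_h² (1 − n_h/N_h) s_h²/n_h, with W_h = N_h/N and N = 760:
  stratum A: (440/760)²·(1 − 57/440)·1.09²/57 = 0.00608138
  stratum B: (230/760)²·(1 − 54/230)·2.06²/54 = 0.00550749
  stratum C: (90/760)²·(1 − 10/90)·1.41²/10 = 0.00247824
V̂(ȳ_st) = 0.0140671
SE(ȳ_st) = √0.0140671 = 0.118605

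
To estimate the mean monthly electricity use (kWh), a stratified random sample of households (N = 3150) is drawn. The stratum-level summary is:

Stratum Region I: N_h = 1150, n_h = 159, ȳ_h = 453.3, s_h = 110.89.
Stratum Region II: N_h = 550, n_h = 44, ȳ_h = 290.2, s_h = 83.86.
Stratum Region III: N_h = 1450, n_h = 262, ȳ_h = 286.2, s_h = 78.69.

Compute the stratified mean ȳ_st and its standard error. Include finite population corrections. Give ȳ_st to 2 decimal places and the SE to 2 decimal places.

ȳ_st = Σ W_h ȳ_h = (1150·453.3 + 550·290.2 + 1450·286.2)/3150 = 347.90317
V̂(ȳ_st) = Σ W_h² (1 − n_h/N_h) s_h²/n_h, with W_h = N_h/N and N = 3150:
  stratum Region I: (1150/3150)²·(1 − 159/1150)·110.89²/159 = 8.88256
  stratum Region II: (550/3150)²·(1 − 44/550)·83.86²/44 = 4.4828
  stratum Region III: (1450/3150)²·(1 − 262/1450)·78.69²/262 = 4.103
V̂(ȳ_st) = 17.4684
SE(ȳ_st) = √17.4684 = 4.17952

ȳ_st ≈ 347.90, SE ≈ 4.18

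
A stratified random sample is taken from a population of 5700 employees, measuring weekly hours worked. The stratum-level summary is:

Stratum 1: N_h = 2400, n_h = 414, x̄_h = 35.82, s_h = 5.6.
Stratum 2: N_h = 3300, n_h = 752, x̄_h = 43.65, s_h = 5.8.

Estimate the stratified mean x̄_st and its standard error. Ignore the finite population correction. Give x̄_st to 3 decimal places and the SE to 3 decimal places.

x̄_st ≈ 40.353, SE ≈ 0.169

x̄_st = Σ W_h x̄_h = (2400·35.82 + 3300·43.65)/5700 = 40.35316
V̂(x̄_st) = Σ W_h² s_h²/n_h, with W_h = N_h/N and N = 5700:
  stratum 1: (2400/5700)²·5.6²/414 = 0.0134291
  stratum 2: (3300/5700)²·5.8²/752 = 0.014994
V̂(x̄_st) = 0.0284231
SE(x̄_st) = √0.0284231 = 0.168592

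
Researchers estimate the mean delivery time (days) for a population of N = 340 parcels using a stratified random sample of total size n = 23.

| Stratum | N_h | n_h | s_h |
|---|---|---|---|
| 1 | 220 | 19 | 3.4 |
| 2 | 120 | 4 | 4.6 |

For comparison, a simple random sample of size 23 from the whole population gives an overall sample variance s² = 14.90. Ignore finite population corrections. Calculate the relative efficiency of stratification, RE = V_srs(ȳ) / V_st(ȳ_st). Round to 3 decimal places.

V̂(ȳ_st) = Σ W_h² s_h²/n_h, with W_h = N_h/N and N = 340:
  stratum 1: (220/340)²·3.4²/19 = 0.254737
  stratum 2: (120/340)²·4.6²/4 = 0.658962
V_st = 0.913699
V_srs = s²/n = 14.90/23 = 0.647826
Relative efficiency = V_srs / V_st = 0.647826/0.913699 = 0.7090

RE ≈ 0.709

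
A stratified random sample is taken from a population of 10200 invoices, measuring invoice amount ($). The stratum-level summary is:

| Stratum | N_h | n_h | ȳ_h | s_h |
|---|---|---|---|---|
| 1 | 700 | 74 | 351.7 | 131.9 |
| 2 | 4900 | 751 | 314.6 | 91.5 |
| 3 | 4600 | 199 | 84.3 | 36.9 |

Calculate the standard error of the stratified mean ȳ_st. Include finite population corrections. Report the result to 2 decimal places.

V̂(ȳ_st) = Σ W_h² (1 − n_h/N_h) s_h²/n_h, with W_h = N_h/N and N = 10200:
  stratum 1: (700/10200)²·(1 − 74/700)·131.9²/74 = 0.990216
  stratum 2: (4900/10200)²·(1 − 751/4900)·91.5²/751 = 2.17842
  stratum 3: (4600/10200)²·(1 − 199/4600)·36.9²/199 = 1.3314
V̂(ȳ_st) = 4.50003
SE(ȳ_st) = √4.50003 = 2.12133

SE(ȳ_st) ≈ 2.12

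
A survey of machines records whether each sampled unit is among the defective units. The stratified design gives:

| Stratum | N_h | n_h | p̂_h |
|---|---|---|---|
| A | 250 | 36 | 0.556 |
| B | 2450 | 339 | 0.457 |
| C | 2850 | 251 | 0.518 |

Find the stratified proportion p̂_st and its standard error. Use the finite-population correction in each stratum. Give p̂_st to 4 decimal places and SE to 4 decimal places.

p̂_st ≈ 0.4928, SE ≈ 0.0194

N = 5550; stratum weights W_h = N_h/N.
p̂_st = Σ W_h p̂_h = (250·0.556 + 2450·0.457 + 2850·0.518)/5550 = 0.49278
V̂(p̂_st) = Σ W_h² (1 − n_h/N_h) p̂_h(1−p̂_h)/(n_h−1):
  stratum A: (250/5550)²·(1 − 36/250)·0.556·0.444/35 = 1.22506e-05
  stratum B: (2450/5550)²·(1 − 339/2450)·0.457·0.543/338 = 0.000123273
  stratum C: (2850/5550)²·(1 − 251/2850)·0.518·0.482/250 = 0.000240161
V̂(p̂_st) = 0.000375684; SE = √V̂ = 0.0193826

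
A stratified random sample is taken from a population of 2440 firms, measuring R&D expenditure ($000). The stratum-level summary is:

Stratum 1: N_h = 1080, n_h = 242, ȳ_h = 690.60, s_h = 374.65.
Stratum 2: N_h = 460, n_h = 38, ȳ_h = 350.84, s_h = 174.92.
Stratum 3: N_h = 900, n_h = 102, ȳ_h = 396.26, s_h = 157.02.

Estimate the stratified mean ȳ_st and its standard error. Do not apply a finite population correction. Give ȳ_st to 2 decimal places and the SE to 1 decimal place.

ȳ_st = Σ W_h ȳ_h = (1080·690.60 + 460·350.84 + 900·396.26)/2440 = 517.97885
V̂(ȳ_st) = Σ W_h² s_h²/n_h, with W_h = N_h/N and N = 2440:
  stratum 1: (1080/2440)²·374.65²/242 = 113.633
  stratum 2: (460/2440)²·174.92²/38 = 28.6175
  stratum 3: (900/2440)²·157.02²/102 = 32.8863
V̂(ȳ_st) = 175.137
SE(ȳ_st) = √175.137 = 13.2339

ȳ_st ≈ 517.98, SE ≈ 13.2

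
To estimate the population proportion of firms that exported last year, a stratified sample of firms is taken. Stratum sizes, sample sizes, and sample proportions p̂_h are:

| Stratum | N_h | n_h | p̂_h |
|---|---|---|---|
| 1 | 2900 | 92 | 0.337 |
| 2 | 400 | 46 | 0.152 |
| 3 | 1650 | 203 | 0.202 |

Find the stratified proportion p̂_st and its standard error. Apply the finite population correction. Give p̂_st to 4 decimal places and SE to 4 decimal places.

p̂_st ≈ 0.2771, SE ≈ 0.0302

N = 4950; stratum weights W_h = N_h/N.
p̂_st = Σ W_h p̂_h = (2900·0.337 + 400·0.152 + 1650·0.202)/4950 = 0.27705
V̂(p̂_st) = Σ W_h² (1 − n_h/N_h) p̂_h(1−p̂_h)/(n_h−1):
  stratum 1: (2900/4950)²·(1 − 92/2900)·0.337·0.663/91 = 0.000815994
  stratum 2: (400/4950)²·(1 − 46/400)·0.152·0.848/45 = 1.65531e-05
  stratum 3: (1650/4950)²·(1 − 203/1650)·0.202·0.798/202 = 7.7758e-05
V̂(p̂_st) = 0.000910305; SE = √V̂ = 0.0301713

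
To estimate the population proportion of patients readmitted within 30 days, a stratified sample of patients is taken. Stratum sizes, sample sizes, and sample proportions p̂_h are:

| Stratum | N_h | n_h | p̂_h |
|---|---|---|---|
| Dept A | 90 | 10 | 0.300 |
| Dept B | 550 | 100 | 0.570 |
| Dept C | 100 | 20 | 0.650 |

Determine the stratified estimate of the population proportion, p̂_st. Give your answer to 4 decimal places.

p̂_st ≈ 0.5480

N = 740; stratum weights W_h = N_h/N.
p̂_st = Σ W_h p̂_h = (90·0.300 + 550·0.570 + 100·0.650)/740 = 0.54797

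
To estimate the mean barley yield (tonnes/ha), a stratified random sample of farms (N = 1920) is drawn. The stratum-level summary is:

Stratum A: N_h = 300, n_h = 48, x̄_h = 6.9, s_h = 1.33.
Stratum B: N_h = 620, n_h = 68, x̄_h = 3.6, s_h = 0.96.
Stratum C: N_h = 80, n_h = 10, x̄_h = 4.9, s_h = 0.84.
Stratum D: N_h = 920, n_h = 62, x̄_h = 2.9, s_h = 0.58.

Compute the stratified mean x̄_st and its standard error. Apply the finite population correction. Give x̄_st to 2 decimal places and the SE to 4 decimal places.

x̄_st = Σ W_h x̄_h = (300·6.9 + 620·3.6 + 80·4.9 + 920·2.9)/1920 = 3.83438
V̂(x̄_st) = Σ W_h² (1 − n_h/N_h) s_h²/n_h, with W_h = N_h/N and N = 1920:
  stratum A: (300/1920)²·(1 − 48/300)·1.33²/48 = 0.000755756
  stratum B: (620/1920)²·(1 − 68/620)·0.96²/68 = 0.00125824
  stratum C: (80/1920)²·(1 − 10/80)·0.84²/10 = 0.000107187
  stratum D: (920/1920)²·(1 − 62/920)·0.58²/62 = 0.00116181
V̂(x̄_st) = 0.00328299
SE(x̄_st) = √0.00328299 = 0.0572974

x̄_st ≈ 3.83, SE ≈ 0.0573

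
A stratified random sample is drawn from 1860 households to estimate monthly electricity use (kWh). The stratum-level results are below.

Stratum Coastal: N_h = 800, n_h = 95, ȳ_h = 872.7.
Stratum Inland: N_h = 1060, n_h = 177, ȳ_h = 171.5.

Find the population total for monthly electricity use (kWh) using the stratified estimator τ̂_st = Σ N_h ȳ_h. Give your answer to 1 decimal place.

τ̂_st ≈ 879950.0

τ̂_st = Σ N_h ȳ_h = 800·872.7 + 1060·171.5 = 879950.0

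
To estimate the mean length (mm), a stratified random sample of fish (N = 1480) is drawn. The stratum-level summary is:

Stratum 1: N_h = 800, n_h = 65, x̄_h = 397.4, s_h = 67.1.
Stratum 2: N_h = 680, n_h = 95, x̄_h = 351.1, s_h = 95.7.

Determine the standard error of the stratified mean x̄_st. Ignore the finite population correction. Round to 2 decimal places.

V̂(x̄_st) = Σ W_h² s_h²/n_h, with W_h = N_h/N and N = 1480:
  stratum 1: (800/1480)²·67.1²/65 = 20.239
  stratum 2: (680/1480)²·95.7²/95 = 20.3514
V̂(x̄_st) = 40.5904
SE(x̄_st) = √40.5904 = 6.37106

SE(x̄_st) ≈ 6.37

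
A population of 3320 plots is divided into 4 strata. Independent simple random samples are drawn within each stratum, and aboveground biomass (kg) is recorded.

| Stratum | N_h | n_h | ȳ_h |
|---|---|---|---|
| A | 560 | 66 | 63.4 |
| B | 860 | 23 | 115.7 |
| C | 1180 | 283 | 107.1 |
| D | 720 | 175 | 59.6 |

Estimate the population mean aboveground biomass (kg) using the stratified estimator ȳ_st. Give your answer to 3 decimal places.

ȳ_st ≈ 91.655

N = Σ N_h = 3320. Stratum weights W_h = N_h/N.
ȳ_st = (560·63.4 + 860·115.7 + 1180·107.1 + 720·59.6) / 3320 = 91.65542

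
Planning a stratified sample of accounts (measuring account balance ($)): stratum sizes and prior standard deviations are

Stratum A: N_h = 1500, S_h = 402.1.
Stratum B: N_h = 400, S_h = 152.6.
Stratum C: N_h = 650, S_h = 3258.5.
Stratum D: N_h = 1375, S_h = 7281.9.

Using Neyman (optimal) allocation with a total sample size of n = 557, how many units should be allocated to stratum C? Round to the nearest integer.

Neyman allocation: n_h = n · N_h S_h / Σ N_i S_i, with n = 557.
  stratum A: N_h·S_h = 1500·402.1 = 603150.00
  stratum B: N_h·S_h = 400·152.6 = 61040.00
  stratum C: N_h·S_h = 650·3258.5 = 2118025.00
  stratum D: N_h·S_h = 1375·7281.9 = 10012612.50
Σ N_h S_h = 12794827.50
n for stratum C = 557·2118025.00/12794827.50 = 92.204 → 92

92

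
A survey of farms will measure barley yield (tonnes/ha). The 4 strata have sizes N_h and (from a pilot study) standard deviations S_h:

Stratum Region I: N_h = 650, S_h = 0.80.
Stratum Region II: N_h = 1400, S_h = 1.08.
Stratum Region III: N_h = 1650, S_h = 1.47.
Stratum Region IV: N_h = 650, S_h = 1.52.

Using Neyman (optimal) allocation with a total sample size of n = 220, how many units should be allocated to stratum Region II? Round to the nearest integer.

61

Neyman allocation: n_h = n · N_h S_h / Σ N_i S_i, with n = 220.
  stratum Region I: N_h·S_h = 650·0.80 = 520.00
  stratum Region II: N_h·S_h = 1400·1.08 = 1512.00
  stratum Region III: N_h·S_h = 1650·1.47 = 2425.50
  stratum Region IV: N_h·S_h = 650·1.52 = 988.00
Σ N_h S_h = 5445.50
n for stratum Region II = 220·1512.00/5445.50 = 61.085 → 61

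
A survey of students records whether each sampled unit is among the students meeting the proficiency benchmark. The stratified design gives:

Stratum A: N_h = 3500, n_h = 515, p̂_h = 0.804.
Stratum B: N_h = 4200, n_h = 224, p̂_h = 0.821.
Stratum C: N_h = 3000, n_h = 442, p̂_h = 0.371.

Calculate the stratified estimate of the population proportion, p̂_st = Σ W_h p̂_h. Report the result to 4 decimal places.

p̂_st ≈ 0.6893

N = 10700; stratum weights W_h = N_h/N.
p̂_st = Σ W_h p̂_h = (3500·0.804 + 4200·0.821 + 3000·0.371)/10700 = 0.68927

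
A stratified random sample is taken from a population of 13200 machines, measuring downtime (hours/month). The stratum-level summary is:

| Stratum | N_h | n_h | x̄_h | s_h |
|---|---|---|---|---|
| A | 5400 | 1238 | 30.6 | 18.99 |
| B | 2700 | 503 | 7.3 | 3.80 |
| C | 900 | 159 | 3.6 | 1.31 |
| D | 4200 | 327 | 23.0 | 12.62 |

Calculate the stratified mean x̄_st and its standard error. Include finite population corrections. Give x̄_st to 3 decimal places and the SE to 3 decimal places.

x̄_st ≈ 21.575, SE ≈ 0.290

x̄_st = Σ W_h x̄_h = (5400·30.6 + 2700·7.3 + 900·3.6 + 4200·23.0)/13200 = 21.57500
V̂(x̄_st) = Σ W_h² (1 − n_h/N_h) s_h²/n_h, with W_h = N_h/N and N = 13200:
  stratum A: (5400/13200)²·(1 − 1238/5400)·18.99²/1238 = 0.0375731
  stratum B: (2700/13200)²·(1 − 503/2700)·3.80²/503 = 0.000977339
  stratum C: (900/13200)²·(1 − 159/900)·1.31²/159 = 4.13103e-05
  stratum D: (4200/13200)²·(1 − 327/4200)·12.62²/327 = 0.0454695
V̂(x̄_st) = 0.0840612
SE(x̄_st) = √0.0840612 = 0.289933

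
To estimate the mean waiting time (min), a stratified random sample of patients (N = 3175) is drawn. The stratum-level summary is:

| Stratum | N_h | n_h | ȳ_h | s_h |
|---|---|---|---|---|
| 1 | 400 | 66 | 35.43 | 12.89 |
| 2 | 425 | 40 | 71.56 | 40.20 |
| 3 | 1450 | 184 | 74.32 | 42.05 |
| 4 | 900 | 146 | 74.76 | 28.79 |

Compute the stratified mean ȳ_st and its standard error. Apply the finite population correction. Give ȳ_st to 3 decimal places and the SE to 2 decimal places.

ȳ_st ≈ 69.176, SE ≈ 1.68

ȳ_st = Σ W_h ȳ_h = (400·35.43 + 425·71.56 + 1450·74.32 + 900·74.76)/3175 = 69.17575
V̂(ȳ_st) = Σ W_h² (1 − n_h/N_h) s_h²/n_h, with W_h = N_h/N and N = 3175:
  stratum 1: (400/3175)²·(1 − 66/400)·12.89²/66 = 0.0333642
  stratum 2: (425/3175)²·(1 − 40/425)·40.20²/40 = 0.655774
  stratum 3: (1450/3175)²·(1 − 184/1450)·42.05²/184 = 1.74996
  stratum 4: (900/3175)²·(1 − 146/900)·28.79²/146 = 0.38217
V̂(ȳ_st) = 2.82127
SE(ȳ_st) = √2.82127 = 1.67966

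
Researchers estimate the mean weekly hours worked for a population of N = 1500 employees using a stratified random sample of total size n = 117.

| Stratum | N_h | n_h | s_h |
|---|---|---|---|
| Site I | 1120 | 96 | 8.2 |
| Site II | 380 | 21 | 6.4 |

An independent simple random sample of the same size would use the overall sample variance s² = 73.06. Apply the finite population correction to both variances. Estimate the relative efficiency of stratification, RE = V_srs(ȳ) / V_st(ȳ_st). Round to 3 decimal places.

RE ≈ 1.211

V̂(ȳ_st) = Σ W_h² (1 − n_h/N_h) s_h²/n_h, with W_h = N_h/N and N = 1500:
  stratum Site I: (1120/1500)²·(1 − 96/1120)·8.2²/96 = 0.357019
  stratum Site II: (380/1500)²·(1 − 21/380)·6.4²/21 = 0.11826
V_st = 0.475279
V_srs = (1 − 117/1500)·73.06/117 = 0.575738
Relative efficiency = V_srs / V_st = 0.575738/0.475279 = 1.2114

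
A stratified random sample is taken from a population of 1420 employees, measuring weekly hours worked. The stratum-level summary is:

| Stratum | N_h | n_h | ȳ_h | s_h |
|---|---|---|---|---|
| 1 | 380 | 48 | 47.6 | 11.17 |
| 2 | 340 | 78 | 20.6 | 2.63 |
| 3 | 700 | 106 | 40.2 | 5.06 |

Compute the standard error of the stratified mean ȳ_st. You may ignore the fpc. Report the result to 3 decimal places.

SE(ȳ_st) ≈ 0.500

V̂(ȳ_st) = Σ W_h² s_h²/n_h, with W_h = N_h/N and N = 1420:
  stratum 1: (380/1420)²·11.17²/48 = 0.186147
  stratum 2: (340/1420)²·2.63²/78 = 0.00508391
  stratum 3: (700/1420)²·5.06²/106 = 0.0586968
V̂(ȳ_st) = 0.249928
SE(ȳ_st) = √0.249928 = 0.499928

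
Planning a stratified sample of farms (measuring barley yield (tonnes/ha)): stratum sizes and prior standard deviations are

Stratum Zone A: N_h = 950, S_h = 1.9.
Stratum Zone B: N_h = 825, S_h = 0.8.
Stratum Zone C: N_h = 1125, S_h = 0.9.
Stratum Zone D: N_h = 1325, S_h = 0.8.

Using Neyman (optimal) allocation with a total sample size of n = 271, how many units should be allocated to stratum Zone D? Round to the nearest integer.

Neyman allocation: n_h = n · N_h S_h / Σ N_i S_i, with n = 271.
  stratum Zone A: N_h·S_h = 950·1.9 = 1805.00
  stratum Zone B: N_h·S_h = 825·0.8 = 660.00
  stratum Zone C: N_h·S_h = 1125·0.9 = 1012.50
  stratum Zone D: N_h·S_h = 1325·0.8 = 1060.00
Σ N_h S_h = 4537.50
n for stratum Zone D = 271·1060.00/4537.50 = 63.308 → 63

63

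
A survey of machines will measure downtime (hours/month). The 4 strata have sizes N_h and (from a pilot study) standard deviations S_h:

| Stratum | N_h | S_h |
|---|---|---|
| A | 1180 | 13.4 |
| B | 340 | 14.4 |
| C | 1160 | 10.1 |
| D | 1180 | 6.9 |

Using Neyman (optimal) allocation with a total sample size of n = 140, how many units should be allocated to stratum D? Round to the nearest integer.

28

Neyman allocation: n_h = n · N_h S_h / Σ N_i S_i, with n = 140.
  stratum A: N_h·S_h = 1180·13.4 = 15812.00
  stratum B: N_h·S_h = 340·14.4 = 4896.00
  stratum C: N_h·S_h = 1160·10.1 = 11716.00
  stratum D: N_h·S_h = 1180·6.9 = 8142.00
Σ N_h S_h = 40566.00
n for stratum D = 140·8142.00/40566.00 = 28.099 → 28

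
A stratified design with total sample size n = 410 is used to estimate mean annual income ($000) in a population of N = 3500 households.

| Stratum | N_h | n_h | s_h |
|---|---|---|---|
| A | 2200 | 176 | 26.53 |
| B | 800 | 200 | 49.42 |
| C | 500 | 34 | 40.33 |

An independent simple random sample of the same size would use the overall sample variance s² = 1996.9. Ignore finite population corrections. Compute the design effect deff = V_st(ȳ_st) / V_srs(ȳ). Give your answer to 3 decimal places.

V̂(ȳ_st) = Σ W_h² s_h²/n_h, with W_h = N_h/N and N = 3500:
  stratum A: (2200/3500)²·26.53²/176 = 1.58005
  stratum B: (800/3500)²·49.42²/200 = 0.637998
  stratum C: (500/3500)²·40.33²/34 = 0.976296
V_st = 3.19434
V_srs = s²/n = 1996.9/410 = 4.87049
deff = V_st / V_srs = 3.19434/4.87049 = 0.6559

deff ≈ 0.656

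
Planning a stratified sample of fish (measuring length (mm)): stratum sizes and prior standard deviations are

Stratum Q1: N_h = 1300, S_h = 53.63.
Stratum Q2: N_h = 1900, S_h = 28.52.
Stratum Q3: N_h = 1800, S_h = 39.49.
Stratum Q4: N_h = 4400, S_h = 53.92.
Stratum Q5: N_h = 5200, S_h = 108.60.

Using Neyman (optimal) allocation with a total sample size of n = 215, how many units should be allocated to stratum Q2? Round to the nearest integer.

12

Neyman allocation: n_h = n · N_h S_h / Σ N_i S_i, with n = 215.
  stratum Q1: N_h·S_h = 1300·53.63 = 69719.00
  stratum Q2: N_h·S_h = 1900·28.52 = 54188.00
  stratum Q3: N_h·S_h = 1800·39.49 = 71082.00
  stratum Q4: N_h·S_h = 4400·53.92 = 237248.00
  stratum Q5: N_h·S_h = 5200·108.60 = 564720.00
Σ N_h S_h = 996957.00
n for stratum Q2 = 215·54188.00/996957.00 = 11.686 → 12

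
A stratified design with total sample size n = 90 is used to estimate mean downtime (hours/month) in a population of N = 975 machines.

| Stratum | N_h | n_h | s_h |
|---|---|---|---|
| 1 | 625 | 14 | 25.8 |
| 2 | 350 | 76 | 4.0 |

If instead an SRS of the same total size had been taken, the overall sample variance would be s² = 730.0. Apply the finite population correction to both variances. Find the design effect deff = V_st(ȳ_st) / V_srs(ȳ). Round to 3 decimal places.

deff ≈ 2.597

V̂(ȳ_st) = Σ W_h² (1 − n_h/N_h) s_h²/n_h, with W_h = N_h/N and N = 975:
  stratum 1: (625/975)²·(1 − 14/625)·25.8²/14 = 19.0996
  stratum 2: (350/975)²·(1 − 76/350)·4.0²/76 = 0.0212381
V_st = 19.1208
V_srs = (1 − 90/975)·730.0/90 = 7.36239
deff = V_st / V_srs = 19.1208/7.36239 = 2.5971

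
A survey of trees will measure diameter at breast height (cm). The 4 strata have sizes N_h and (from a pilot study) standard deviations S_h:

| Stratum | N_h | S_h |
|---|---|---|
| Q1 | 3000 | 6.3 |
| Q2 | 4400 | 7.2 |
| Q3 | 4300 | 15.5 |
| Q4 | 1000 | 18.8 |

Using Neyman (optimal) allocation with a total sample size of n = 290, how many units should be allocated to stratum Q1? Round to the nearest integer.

Neyman allocation: n_h = n · N_h S_h / Σ N_i S_i, with n = 290.
  stratum Q1: N_h·S_h = 3000·6.3 = 18900.00
  stratum Q2: N_h·S_h = 4400·7.2 = 31680.00
  stratum Q3: N_h·S_h = 4300·15.5 = 66650.00
  stratum Q4: N_h·S_h = 1000·18.8 = 18800.00
Σ N_h S_h = 136030.00
n for stratum Q1 = 290·18900.00/136030.00 = 40.293 → 40

40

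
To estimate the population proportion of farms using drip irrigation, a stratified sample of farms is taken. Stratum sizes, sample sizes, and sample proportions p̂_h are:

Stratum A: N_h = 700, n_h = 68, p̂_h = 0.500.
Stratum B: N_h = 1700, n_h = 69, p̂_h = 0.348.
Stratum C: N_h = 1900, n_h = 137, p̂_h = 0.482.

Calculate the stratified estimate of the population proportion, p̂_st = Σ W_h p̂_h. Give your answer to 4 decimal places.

p̂_st ≈ 0.4320

N = 4300; stratum weights W_h = N_h/N.
p̂_st = Σ W_h p̂_h = (700·0.500 + 1700·0.348 + 1900·0.482)/4300 = 0.43195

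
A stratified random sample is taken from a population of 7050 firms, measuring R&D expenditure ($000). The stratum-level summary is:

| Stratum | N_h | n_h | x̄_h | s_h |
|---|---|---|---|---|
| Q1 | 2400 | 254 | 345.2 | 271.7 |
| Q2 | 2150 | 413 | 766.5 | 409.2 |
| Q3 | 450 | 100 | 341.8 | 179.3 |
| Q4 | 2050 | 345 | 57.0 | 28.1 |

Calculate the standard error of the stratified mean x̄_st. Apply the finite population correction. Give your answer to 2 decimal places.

SE(x̄_st) ≈ 7.86

V̂(x̄_st) = Σ W_h² (1 − n_h/N_h) s_h²/n_h, with W_h = N_h/N and N = 7050:
  stratum Q1: (2400/7050)²·(1 − 254/2400)·271.7²/254 = 30.1168
  stratum Q2: (2150/7050)²·(1 − 413/2150)·409.2²/413 = 30.4636
  stratum Q3: (450/7050)²·(1 − 100/450)·179.3²/100 = 1.01874
  stratum Q4: (2050/7050)²·(1 − 345/2050)·28.1²/345 = 0.160951
V̂(x̄_st) = 61.7601
SE(x̄_st) = √61.7601 = 7.85876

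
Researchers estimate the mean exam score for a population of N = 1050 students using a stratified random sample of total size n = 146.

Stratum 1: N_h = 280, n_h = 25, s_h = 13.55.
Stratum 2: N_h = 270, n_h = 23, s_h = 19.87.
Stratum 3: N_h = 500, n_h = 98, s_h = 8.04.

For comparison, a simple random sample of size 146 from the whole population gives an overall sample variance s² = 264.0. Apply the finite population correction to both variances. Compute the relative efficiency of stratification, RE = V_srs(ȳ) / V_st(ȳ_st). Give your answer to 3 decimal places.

RE ≈ 0.953

V̂(ȳ_st) = Σ W_h² (1 − n_h/N_h) s_h²/n_h, with W_h = N_h/N and N = 1050:
  stratum 1: (280/1050)²·(1 − 25/280)·13.55²/25 = 0.475618
  stratum 2: (270/1050)²·(1 − 23/270)·19.87²/23 = 1.03836
  stratum 3: (500/1050)²·(1 − 98/500)·8.04²/98 = 0.120255
V_st = 1.63424
V_srs = (1 − 146/1050)·264.0/146 = 1.55679
Relative efficiency = V_srs / V_st = 1.55679/1.63424 = 0.9526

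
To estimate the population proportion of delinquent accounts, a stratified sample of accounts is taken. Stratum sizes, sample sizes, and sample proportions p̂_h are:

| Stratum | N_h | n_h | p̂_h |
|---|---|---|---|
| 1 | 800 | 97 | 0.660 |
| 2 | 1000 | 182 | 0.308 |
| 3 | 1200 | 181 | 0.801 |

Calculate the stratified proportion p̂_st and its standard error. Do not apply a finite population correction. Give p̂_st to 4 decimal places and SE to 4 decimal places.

N = 3000; stratum weights W_h = N_h/N.
p̂_st = Σ W_h p̂_h = (800·0.660 + 1000·0.308 + 1200·0.801)/3000 = 0.59907
V̂(p̂_st) = Σ W_h² p̂_h(1−p̂_h)/(n_h−1):
  stratum 1: (800/3000)²·0.660·0.340/96 = 0.000166222
  stratum 2: (1000/3000)²·0.308·0.692/181 = 0.000130839
  stratum 3: (1200/3000)²·0.801·0.199/180 = 0.000141688
V̂(p̂_st) = 0.000438749; SE = √V̂ = 0.0209463

p̂_st ≈ 0.5991, SE ≈ 0.0209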